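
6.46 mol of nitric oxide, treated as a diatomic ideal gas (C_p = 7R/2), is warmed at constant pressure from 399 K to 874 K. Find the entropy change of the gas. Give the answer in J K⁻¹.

ΔS = 147 J/K

At constant pressure, ΔS = nC_p ln(T₂/T₁) with C_p = 7R/2 = 29.1 J mol⁻¹ K⁻¹.
ΔS = 6.46 × 29.1 × ln(874/399) = 147 J/K.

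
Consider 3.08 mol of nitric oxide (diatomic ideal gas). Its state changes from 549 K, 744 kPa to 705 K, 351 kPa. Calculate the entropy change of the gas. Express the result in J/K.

ΔS = 41.7 J/K

ΔS = nC_p ln(T₂/T₁) − nR ln(P₂/P₁), with C_p = 7R/2 = 29.1 J mol⁻¹ K⁻¹ for a diatomic ideal gas.
ΔS = 3.08 × [29.1 × ln(705/549) − 8.314 × ln(351/744)] = 41.7 J/K.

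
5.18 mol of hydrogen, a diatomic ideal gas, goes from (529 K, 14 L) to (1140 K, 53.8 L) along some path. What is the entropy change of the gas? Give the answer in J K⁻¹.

Entropy is a state function: ΔS = nC_V ln(T₂/T₁) + nR ln(V₂/V₁), with C_V = 5R/2 = 20.79 J mol⁻¹ K⁻¹ for a diatomic ideal gas.
ΔS = 5.18 × [20.79 × ln(1140/529) + 8.314 × ln(53.8/14)] = 141 J/K.

ΔS = 141 J/K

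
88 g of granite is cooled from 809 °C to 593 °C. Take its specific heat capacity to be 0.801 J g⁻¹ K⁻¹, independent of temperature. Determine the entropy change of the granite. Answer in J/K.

In kelvin: T₁ = 1082.15 K, T₂ = 866.15 K. ΔS = ∫dQ_rev/T = m c ln(T₂/T₁) = 88 × 0.801 × ln(866.15/1082.15) = -15.7 J/K.

ΔS = -15.7 J/K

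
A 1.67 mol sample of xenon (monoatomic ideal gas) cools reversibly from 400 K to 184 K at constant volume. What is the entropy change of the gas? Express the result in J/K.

ΔS = -16.2 J/K

At constant volume, ΔS = nC_V ln(T₂/T₁) with C_V = 3R/2 = 12.47 J mol⁻¹ K⁻¹.
ΔS = 1.67 × 12.47 × ln(184/400) = -16.2 J/K.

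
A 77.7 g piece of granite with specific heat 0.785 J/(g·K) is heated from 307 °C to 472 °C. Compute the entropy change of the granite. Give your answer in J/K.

ΔS = 15.3 J/K

In kelvin: T₁ = 580.15 K, T₂ = 745.15 K. ΔS = ∫dQ_rev/T = m c ln(T₂/T₁) = 77.7 × 0.785 × ln(745.15/580.15) = 15.3 J/K.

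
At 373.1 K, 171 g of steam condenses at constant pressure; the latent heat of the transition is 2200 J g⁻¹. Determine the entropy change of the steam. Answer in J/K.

Heat released by the substance: Q = −mL = −171 × 2200 = −376200 J.
At constant T, ΔS = Q_rev/T = −376200 / 373.1 = -1010 J/K.

ΔS = -1010 J/K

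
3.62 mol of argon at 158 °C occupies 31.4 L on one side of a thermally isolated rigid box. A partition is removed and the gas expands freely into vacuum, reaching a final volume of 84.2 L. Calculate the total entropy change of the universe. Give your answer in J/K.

For an ideal gas in free expansion Q = 0 and W = 0, so T is unchanged.
Entropy is a state function; using a reversible isothermal path, ΔS_gas = nR ln(V₂/V₁) = 3.62 × 8.314 × ln(84.2/31.4) = 29.7 J/K.
The insulated surroundings exchange no heat, so ΔS_surr = 0 and ΔS_universe = ΔS_gas.

ΔS_universe = 29.7 J/K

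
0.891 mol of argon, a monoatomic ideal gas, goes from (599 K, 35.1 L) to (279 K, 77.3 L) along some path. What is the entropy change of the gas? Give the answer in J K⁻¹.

Entropy is a state function: ΔS = nC_V ln(T₂/T₁) + nR ln(V₂/V₁), with C_V = 3R/2 = 12.47 J mol⁻¹ K⁻¹ for a monoatomic ideal gas.
ΔS = 0.891 × [12.47 × ln(279/599) + 8.314 × ln(77.3/35.1)] = -2.64 J/K.

ΔS = -2.64 J/K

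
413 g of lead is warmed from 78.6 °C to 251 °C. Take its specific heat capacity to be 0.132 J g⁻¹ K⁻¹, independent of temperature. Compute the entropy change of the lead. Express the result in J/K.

ΔS = 21.7 J/K

In kelvin: T₁ = 351.75 K, T₂ = 524.15 K. ΔS = ∫dQ_rev/T = m c ln(T₂/T₁) = 413 × 0.132 × ln(524.15/351.75) = 21.7 J/K.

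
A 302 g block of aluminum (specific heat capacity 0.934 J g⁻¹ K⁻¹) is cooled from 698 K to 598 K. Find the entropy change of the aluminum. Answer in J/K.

ΔS = ∫dQ_rev/T = m c ln(T₂/T₁) = 302 × 0.934 × ln(598/698) = -43.6 J/K.

ΔS = -43.6 J/K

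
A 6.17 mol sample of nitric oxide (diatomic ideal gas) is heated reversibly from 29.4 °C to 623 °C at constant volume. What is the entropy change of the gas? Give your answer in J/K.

In kelvin: T₁ = 302.55 K, T₂ = 896.15 K. At constant volume, ΔS = nC_V ln(T₂/T₁) with C_V = 5R/2 = 20.79 J mol⁻¹ K⁻¹.
ΔS = 6.17 × 20.79 × ln(896.15/302.55) = 139 J/K.

ΔS = 139 J/K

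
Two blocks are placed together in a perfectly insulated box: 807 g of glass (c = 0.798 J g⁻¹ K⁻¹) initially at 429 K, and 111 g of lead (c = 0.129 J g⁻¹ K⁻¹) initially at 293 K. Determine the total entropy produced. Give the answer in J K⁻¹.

ΔS_total = 0.905 J/K

Energy balance: T_f = (m₁c₁T₁ + m₂c₂T₂)/(m₁c₁ + m₂c₂) = 426.04 K.
ΔS₁ = m₁c₁ ln(T_f/T₁) = 643.986 × ln(426.04/429) = -4.456 J/K.
ΔS₂ = m₂c₂ ln(T_f/T₂) = 14.319 × ln(426.04/293) = 5.361 J/K.
ΔS_total = -4.456 + 5.361 = 0.905 J/K.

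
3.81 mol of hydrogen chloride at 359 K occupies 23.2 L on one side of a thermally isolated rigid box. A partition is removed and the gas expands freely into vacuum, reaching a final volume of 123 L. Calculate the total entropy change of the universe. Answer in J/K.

No heat is exchanged and no work is done, so the ideal-gas temperature stays constant.
Entropy is a state function; using a reversible isothermal path, ΔS_gas = nR ln(V₂/V₁) = 3.81 × 8.314 × ln(123/23.2) = 52.8 J/K.
The insulated surroundings exchange no heat, so ΔS_surr = 0 and ΔS_universe = ΔS_gas.

ΔS_universe = 52.8 J/K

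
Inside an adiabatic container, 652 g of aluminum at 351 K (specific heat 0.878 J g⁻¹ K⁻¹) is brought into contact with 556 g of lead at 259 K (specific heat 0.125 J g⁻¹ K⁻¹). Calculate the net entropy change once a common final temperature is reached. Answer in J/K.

Energy balance: T_f = (m₁c₁T₁ + m₂c₂T₂)/(m₁c₁ + m₂c₂) = 341.04 K.
ΔS₁ = m₁c₁ ln(T_f/T₁) = 572.456 × ln(341.04/351) = -16.4793 J/K.
ΔS₂ = m₂c₂ ln(T_f/T₂) = 69.5 × ln(341.04/259) = 19.1244 J/K.
ΔS_total = -16.4793 + 19.1244 = 2.65 J/K.

ΔS_total = 2.65 J/K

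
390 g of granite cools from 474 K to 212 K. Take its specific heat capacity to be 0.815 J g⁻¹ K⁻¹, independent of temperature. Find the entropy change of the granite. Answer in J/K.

ΔS = ∫dQ_rev/T = m c ln(T₂/T₁) = 390 × 0.815 × ln(212/474) = -256 J/K.

ΔS = -256 J/K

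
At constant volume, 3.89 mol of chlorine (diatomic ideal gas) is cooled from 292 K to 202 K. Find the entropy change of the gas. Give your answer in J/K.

At constant volume, ΔS = nC_V ln(T₂/T₁) with C_V = 5R/2 = 20.79 J mol⁻¹ K⁻¹.
ΔS = 3.89 × 20.79 × ln(202/292) = -29.8 J/K.

ΔS = -29.8 J/K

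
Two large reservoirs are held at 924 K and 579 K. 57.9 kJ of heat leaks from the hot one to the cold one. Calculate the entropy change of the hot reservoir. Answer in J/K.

ΔS_hot = -62.7 J/K

The hot reservoir loses heat Q, so ΔS_hot = −Q/T_H = −57900/924 = -62.7 J/K.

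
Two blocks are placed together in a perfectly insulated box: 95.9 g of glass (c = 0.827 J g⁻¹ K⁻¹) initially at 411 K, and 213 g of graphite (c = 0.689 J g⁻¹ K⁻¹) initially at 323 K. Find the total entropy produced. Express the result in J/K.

ΔS_total = 1.53 J/K

Energy balance: T_f = (m₁c₁T₁ + m₂c₂T₂)/(m₁c₁ + m₂c₂) = 353.87 K.
ΔS₁ = m₁c₁ ln(T_f/T₁) = 79.3093 × ln(353.87/411) = -11.87 J/K.
ΔS₂ = m₂c₂ ln(T_f/T₂) = 146.757 × ln(353.87/323) = 13.4 J/K.
ΔS_total = -11.87 + 13.4 = 1.53 J/K.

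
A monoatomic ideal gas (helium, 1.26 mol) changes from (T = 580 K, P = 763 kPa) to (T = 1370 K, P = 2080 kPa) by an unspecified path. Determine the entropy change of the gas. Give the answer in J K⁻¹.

ΔS = 12 J/K

ΔS = nC_p ln(T₂/T₁) − nR ln(P₂/P₁), with C_p = 5R/2 = 20.79 J mol⁻¹ K⁻¹ for a monoatomic ideal gas.
ΔS = 1.26 × [20.79 × ln(1370/580) − 8.314 × ln(2080/763)] = 12 J/K.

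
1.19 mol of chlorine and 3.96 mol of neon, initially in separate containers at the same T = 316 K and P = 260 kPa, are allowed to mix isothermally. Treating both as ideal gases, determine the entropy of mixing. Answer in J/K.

ΔS_mix = 23.1 J/K

Mole fractions: x_A = 1.19/5.15 = 0.231, x_B = 0.769.
ΔS_mix = −R(n_A ln x_A + n_B ln x_B) = −8.314 × (1.19 ln 0.231 + 3.96 ln 0.769) = 23.1 J/K.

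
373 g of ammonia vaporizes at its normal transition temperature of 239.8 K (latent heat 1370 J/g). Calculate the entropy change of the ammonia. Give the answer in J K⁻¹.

ΔS = 2130 J/K

Heat absorbed by the substance: Q = mL = 373 × 1370 = 511010 J.
At constant T, ΔS = Q_rev/T = 511010 / 239.8 = 2130 J/K.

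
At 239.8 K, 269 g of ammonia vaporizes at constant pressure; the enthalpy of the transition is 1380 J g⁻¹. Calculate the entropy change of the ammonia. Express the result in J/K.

Heat absorbed by the substance: Q = mL = 269 × 1380 = 371220 J.
At constant T, ΔS = Q_rev/T = 371220 / 239.8 = 1550 J/K.

ΔS = 1550 J/K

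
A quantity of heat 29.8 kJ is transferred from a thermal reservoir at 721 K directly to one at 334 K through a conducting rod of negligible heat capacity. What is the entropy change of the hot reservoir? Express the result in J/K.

The hot reservoir loses heat Q, so ΔS_hot = −Q/T_H = −29800/721 = -41.3 J/K.

ΔS_hot = -41.3 J/K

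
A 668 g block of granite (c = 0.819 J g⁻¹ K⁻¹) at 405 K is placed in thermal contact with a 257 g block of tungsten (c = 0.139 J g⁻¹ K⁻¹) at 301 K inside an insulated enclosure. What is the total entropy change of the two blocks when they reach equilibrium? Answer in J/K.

ΔS_total = 1.36 J/K

Energy balance: T_f = (m₁c₁T₁ + m₂c₂T₂)/(m₁c₁ + m₂c₂) = 398.63 K.
ΔS₁ = m₁c₁ ln(T_f/T₁) = 547.092 × ln(398.63/405) = -8.68 J/K.
ΔS₂ = m₂c₂ ln(T_f/T₂) = 35.723 × ln(398.63/301) = 10.04 J/K.
ΔS_total = -8.68 + 10.04 = 1.36 J/K.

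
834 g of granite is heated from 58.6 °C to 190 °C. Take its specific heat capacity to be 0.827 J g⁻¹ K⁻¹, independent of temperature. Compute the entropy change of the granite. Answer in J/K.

ΔS = 230 J/K

In kelvin: T₁ = 331.75 K, T₂ = 463.15 K. ΔS = ∫dQ_rev/T = m c ln(T₂/T₁) = 834 × 0.827 × ln(463.15/331.75) = 230 J/K.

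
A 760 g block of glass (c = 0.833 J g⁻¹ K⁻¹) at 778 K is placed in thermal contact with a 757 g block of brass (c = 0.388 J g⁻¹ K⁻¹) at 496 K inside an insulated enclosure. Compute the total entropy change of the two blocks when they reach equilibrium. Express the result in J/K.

ΔS_total = 19.1 J/K

Energy balance: T_f = (m₁c₁T₁ + m₂c₂T₂)/(m₁c₁ + m₂c₂) = 688.63 K.
ΔS₁ = m₁c₁ ln(T_f/T₁) = 633.08 × ln(688.63/778) = -77.25 J/K.
ΔS₂ = m₂c₂ ln(T_f/T₂) = 293.716 × ln(688.63/496) = 96.38 J/K.
ΔS_total = -77.25 + 96.38 = 19.1 J/K.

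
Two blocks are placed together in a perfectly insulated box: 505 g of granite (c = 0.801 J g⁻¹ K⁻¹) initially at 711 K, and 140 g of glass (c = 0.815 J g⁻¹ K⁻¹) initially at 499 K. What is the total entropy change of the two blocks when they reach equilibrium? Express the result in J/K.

Energy balance: T_f = (m₁c₁T₁ + m₂c₂T₂)/(m₁c₁ + m₂c₂) = 664.36 K.
ΔS₁ = m₁c₁ ln(T_f/T₁) = 404.505 × ln(664.36/711) = -27.45 J/K.
ΔS₂ = m₂c₂ ln(T_f/T₂) = 114.1 × ln(664.36/499) = 32.66 J/K.
ΔS_total = -27.45 + 32.66 = 5.21 J/K.

ΔS_total = 5.21 J/K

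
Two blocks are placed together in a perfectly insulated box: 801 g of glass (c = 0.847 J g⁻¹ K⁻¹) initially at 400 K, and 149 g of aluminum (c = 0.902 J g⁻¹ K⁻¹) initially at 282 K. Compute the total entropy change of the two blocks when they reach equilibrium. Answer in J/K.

ΔS_total = 6.33 J/K

Energy balance: T_f = (m₁c₁T₁ + m₂c₂T₂)/(m₁c₁ + m₂c₂) = 380.49 K.
ΔS₁ = m₁c₁ ln(T_f/T₁) = 678.447 × ln(380.49/400) = -33.93 J/K.
ΔS₂ = m₂c₂ ln(T_f/T₂) = 134.398 × ln(380.49/282) = 40.26 J/K.
ΔS_total = -33.93 + 40.26 = 6.33 J/K.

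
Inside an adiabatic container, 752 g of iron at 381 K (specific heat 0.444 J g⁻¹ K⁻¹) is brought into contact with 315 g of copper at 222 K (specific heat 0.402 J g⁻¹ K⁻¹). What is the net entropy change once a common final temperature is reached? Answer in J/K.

Energy balance: T_f = (m₁c₁T₁ + m₂c₂T₂)/(m₁c₁ + m₂c₂) = 337.28 K.
ΔS₁ = m₁c₁ ln(T_f/T₁) = 333.888 × ln(337.28/381) = -40.7 J/K.
ΔS₂ = m₂c₂ ln(T_f/T₂) = 126.63 × ln(337.28/222) = 52.96 J/K.
ΔS_total = -40.7 + 52.96 = 12.3 J/K.

ΔS_total = 12.3 J/K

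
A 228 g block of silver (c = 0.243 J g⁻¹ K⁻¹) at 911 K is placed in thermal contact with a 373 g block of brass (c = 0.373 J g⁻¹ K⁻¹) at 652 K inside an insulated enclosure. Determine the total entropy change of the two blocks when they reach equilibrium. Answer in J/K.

Energy balance: T_f = (m₁c₁T₁ + m₂c₂T₂)/(m₁c₁ + m₂c₂) = 725.76 K.
ΔS₁ = m₁c₁ ln(T_f/T₁) = 55.404 × ln(725.76/911) = -12.59 J/K.
ΔS₂ = m₂c₂ ln(T_f/T₂) = 139.129 × ln(725.76/652) = 14.91 J/K.
ΔS_total = -12.59 + 14.91 = 2.32 J/K.

ΔS_total = 2.32 J/K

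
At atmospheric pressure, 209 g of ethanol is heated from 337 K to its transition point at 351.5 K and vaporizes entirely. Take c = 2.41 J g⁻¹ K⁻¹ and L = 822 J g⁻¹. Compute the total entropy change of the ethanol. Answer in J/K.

Warming step: ΔS₁ = m c ln(T_tr/T_i) = 209 × 2.41 × ln(351.5/337) = 21.22 J/K.
Phase change: ΔS₂ = +mL/T_tr = 209 × 822 / 351.5 = 488.8 J/K.
ΔS_total = (21.22) + (488.8) = 510 J/K.

ΔS = 510 J/K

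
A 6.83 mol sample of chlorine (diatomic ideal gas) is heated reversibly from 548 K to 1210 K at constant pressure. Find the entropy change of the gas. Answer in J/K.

ΔS = 157 J/K

At constant pressure, ΔS = nC_p ln(T₂/T₁) with C_p = 7R/2 = 29.1 J mol⁻¹ K⁻¹.
ΔS = 6.83 × 29.1 × ln(1210/548) = 157 J/K.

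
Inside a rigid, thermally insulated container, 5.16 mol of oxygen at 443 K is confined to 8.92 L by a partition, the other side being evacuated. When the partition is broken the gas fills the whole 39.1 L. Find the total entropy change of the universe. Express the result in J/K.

No heat is exchanged and no work is done, so the ideal-gas temperature stays constant.
Entropy is a state function; using a reversible isothermal path, ΔS_gas = nR ln(V₂/V₁) = 5.16 × 8.314 × ln(39.1/8.92) = 63.4 J/K.
The insulated surroundings exchange no heat, so ΔS_surr = 0 and ΔS_universe = ΔS_gas.

ΔS_universe = 63.4 J/K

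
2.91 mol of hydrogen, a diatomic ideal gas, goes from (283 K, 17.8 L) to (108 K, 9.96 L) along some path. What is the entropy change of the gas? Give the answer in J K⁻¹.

Entropy is a state function: ΔS = nC_V ln(T₂/T₁) + nR ln(V₂/V₁), with C_V = 5R/2 = 20.79 J mol⁻¹ K⁻¹ for a diatomic ideal gas.
ΔS = 2.91 × [20.79 × ln(108/283) + 8.314 × ln(9.96/17.8)] = -72.3 J/K.

ΔS = -72.3 J/K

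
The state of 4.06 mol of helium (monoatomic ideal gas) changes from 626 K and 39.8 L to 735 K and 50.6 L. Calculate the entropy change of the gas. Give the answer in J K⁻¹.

ΔS = 16.2 J/K

Entropy is a state function: ΔS = nC_V ln(T₂/T₁) + nR ln(V₂/V₁), with C_V = 3R/2 = 12.47 J mol⁻¹ K⁻¹ for a monoatomic ideal gas.
ΔS = 4.06 × [12.47 × ln(735/626) + 8.314 × ln(50.6/39.8)] = 16.2 J/K.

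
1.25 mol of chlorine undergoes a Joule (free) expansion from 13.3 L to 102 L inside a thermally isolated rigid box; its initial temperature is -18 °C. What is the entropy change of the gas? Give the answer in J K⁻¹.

No heat is exchanged and no work is done, so the ideal-gas temperature stays constant.
Entropy is a state function; using a reversible isothermal path, ΔS_gas = nR ln(V₂/V₁) = 1.25 × 8.314 × ln(102/13.3) = 21.2 J/K.

ΔS_gas = 21.2 J/K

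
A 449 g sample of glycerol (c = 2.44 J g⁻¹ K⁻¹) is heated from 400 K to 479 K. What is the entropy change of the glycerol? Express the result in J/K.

ΔS = ∫dQ_rev/T = m c ln(T₂/T₁) = 449 × 2.44 × ln(479/400) = 197 J/K.

ΔS = 197 J/K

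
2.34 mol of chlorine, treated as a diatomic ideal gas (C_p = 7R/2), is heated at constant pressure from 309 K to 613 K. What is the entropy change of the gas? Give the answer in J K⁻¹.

ΔS = 46.6 J/K

At constant pressure, ΔS = nC_p ln(T₂/T₁) with C_p = 7R/2 = 29.1 J mol⁻¹ K⁻¹.
ΔS = 2.34 × 29.1 × ln(613/309) = 46.6 J/K.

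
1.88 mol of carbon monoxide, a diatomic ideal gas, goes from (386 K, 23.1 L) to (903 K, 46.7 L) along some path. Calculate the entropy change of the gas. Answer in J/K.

Entropy is a state function: ΔS = nC_V ln(T₂/T₁) + nR ln(V₂/V₁), with C_V = 5R/2 = 20.79 J mol⁻¹ K⁻¹ for a diatomic ideal gas.
ΔS = 1.88 × [20.79 × ln(903/386) + 8.314 × ln(46.7/23.1)] = 44.2 J/K.

ΔS = 44.2 J/K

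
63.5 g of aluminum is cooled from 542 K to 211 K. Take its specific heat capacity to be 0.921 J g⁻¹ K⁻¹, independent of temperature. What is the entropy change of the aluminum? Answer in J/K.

ΔS = -55.2 J/K

ΔS = ∫dQ_rev/T = m c ln(T₂/T₁) = 63.5 × 0.921 × ln(211/542) = -55.2 J/K.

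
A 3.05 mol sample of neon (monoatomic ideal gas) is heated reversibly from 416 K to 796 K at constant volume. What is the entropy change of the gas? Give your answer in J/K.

ΔS = 24.7 J/K

At constant volume, ΔS = nC_V ln(T₂/T₁) with C_V = 3R/2 = 12.47 J mol⁻¹ K⁻¹.
ΔS = 3.05 × 12.47 × ln(796/416) = 24.7 J/K.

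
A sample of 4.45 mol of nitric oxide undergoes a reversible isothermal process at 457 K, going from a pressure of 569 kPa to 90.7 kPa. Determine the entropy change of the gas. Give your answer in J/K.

ΔS_gas = 67.9 J/K

For an isothermal ideal gas ΔS_gas = nR ln(P₁/P₂) = 4.45 × 8.314 × ln(569/90.7) = 67.9 J/K.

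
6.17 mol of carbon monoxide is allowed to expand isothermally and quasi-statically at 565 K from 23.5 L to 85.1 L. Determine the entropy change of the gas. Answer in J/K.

For an isothermal ideal gas ΔS_gas = nR ln(V₂/V₁) = 6.17 × 8.314 × ln(85.1/23.5) = 66 J/K.

ΔS_gas = 66 J/K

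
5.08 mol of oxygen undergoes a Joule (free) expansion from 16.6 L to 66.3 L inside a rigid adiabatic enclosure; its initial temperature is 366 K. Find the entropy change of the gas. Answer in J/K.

For an ideal gas in free expansion Q = 0 and W = 0, so T is unchanged.
Entropy is a state function; using a reversible isothermal path, ΔS_gas = nR ln(V₂/V₁) = 5.08 × 8.314 × ln(66.3/16.6) = 58.5 J/K.

ΔS_gas = 58.5 J/K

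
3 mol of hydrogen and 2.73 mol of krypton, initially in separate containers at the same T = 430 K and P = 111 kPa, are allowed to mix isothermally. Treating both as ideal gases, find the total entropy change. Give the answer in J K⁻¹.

Mole fractions: x_A = 3/5.73 = 0.524, x_B = 0.476.
ΔS_mix = −R(n_A ln x_A + n_B ln x_B) = −8.314 × (3 ln 0.524 + 2.73 ln 0.476) = 33 J/K.

ΔS_mix = 33 J/K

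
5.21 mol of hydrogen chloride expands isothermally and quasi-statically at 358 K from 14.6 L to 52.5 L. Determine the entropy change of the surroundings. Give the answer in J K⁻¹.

For an isothermal ideal gas ΔS_gas = nR ln(V₂/V₁) = 5.21 × 8.314 × ln(52.5/14.6) = 55.4 J/K.
The process is reversible, so ΔS_surr = −ΔS_gas = -55.4 J/K and ΔS_universe = 0.

ΔS_surr = -55.4 J/K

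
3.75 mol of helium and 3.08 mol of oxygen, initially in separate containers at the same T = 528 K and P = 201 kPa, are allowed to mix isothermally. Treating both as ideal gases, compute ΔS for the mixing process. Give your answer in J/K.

Mole fractions: x_A = 3.75/6.83 = 0.549, x_B = 0.451.
ΔS_mix = −R(n_A ln x_A + n_B ln x_B) = −8.314 × (3.75 ln 0.549 + 3.08 ln 0.451) = 39.1 J/K.

ΔS_mix = 39.1 J/K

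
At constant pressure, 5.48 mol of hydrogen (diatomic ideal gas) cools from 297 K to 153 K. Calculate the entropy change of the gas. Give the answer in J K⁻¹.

ΔS = -106 J/K

At constant pressure, ΔS = nC_p ln(T₂/T₁) with C_p = 7R/2 = 29.1 J mol⁻¹ K⁻¹.
ΔS = 5.48 × 29.1 × ln(153/297) = -106 J/K.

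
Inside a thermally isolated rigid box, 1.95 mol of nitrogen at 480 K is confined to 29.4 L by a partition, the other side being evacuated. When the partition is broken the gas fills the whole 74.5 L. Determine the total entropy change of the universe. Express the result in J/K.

ΔS_universe = 15.1 J/K

No heat is exchanged and no work is done, so the ideal-gas temperature stays constant.
Entropy is a state function; using a reversible isothermal path, ΔS_gas = nR ln(V₂/V₁) = 1.95 × 8.314 × ln(74.5/29.4) = 15.1 J/K.
The insulated surroundings exchange no heat, so ΔS_surr = 0 and ΔS_universe = ΔS_gas.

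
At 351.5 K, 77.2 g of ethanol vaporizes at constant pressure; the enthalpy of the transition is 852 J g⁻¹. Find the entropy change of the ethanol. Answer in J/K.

Heat absorbed by the substance: Q = mL = 77.2 × 852 = 65774.4 J.
At constant T, ΔS = Q_rev/T = 65774.4 / 351.5 = 187 J/K.

ΔS = 187 J/K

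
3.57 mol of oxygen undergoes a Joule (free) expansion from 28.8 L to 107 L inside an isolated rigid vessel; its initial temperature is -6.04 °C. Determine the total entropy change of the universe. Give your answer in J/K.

For an ideal gas in free expansion Q = 0 and W = 0, so T is unchanged.
Entropy is a state function; using a reversible isothermal path, ΔS_gas = nR ln(V₂/V₁) = 3.57 × 8.314 × ln(107/28.8) = 39 J/K.
The insulated surroundings exchange no heat, so ΔS_surr = 0 and ΔS_universe = ΔS_gas.

ΔS_universe = 39 J/K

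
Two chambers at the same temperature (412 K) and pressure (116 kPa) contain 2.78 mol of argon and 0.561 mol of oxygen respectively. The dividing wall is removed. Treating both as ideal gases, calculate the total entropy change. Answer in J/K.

ΔS_mix = 12.6 J/K

Mole fractions: x_A = 2.78/3.34 = 0.832, x_B = 0.168.
ΔS_mix = −R(n_A ln x_A + n_B ln x_B) = −8.314 × (2.78 ln 0.832 + 0.561 ln 0.168) = 12.6 J/K.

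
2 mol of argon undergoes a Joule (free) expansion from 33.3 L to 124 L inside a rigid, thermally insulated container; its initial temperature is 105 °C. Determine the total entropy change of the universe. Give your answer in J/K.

For an ideal gas in free expansion Q = 0 and W = 0, so T is unchanged.
Entropy is a state function; using a reversible isothermal path, ΔS_gas = nR ln(V₂/V₁) = 2 × 8.314 × ln(124/33.3) = 21.9 J/K.
The insulated surroundings exchange no heat, so ΔS_surr = 0 and ΔS_universe = ΔS_gas.

ΔS_universe = 21.9 J/K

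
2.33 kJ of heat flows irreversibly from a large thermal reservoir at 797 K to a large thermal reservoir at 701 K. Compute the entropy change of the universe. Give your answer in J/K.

ΔS_hot = −Q/T_H = −2330/797 = -2.9235 J/K and ΔS_cold = +Q/T_C = 2330/701 = 3.3238 J/K.
ΔS_total = -2.9235 + 3.3238 = 0.4 J/K, positive as the second law requires.

ΔS_total = 0.4 J/K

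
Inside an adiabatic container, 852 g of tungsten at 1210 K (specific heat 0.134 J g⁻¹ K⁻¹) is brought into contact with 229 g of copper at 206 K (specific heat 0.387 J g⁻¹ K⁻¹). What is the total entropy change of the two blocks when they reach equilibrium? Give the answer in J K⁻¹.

Energy balance: T_f = (m₁c₁T₁ + m₂c₂T₂)/(m₁c₁ + m₂c₂) = 771.24 K.
ΔS₁ = m₁c₁ ln(T_f/T₁) = 114.168 × ln(771.24/1210) = -51.42 J/K.
ΔS₂ = m₂c₂ ln(T_f/T₂) = 88.623 × ln(771.24/206) = 117 J/K.
ΔS_total = -51.42 + 117 = 65.6 J/K.

ΔS_total = 65.6 J/K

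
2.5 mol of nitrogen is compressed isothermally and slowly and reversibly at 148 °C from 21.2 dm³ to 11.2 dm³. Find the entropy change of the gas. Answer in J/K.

For an isothermal ideal gas ΔS_gas = nR ln(V₂/V₁) = 2.5 × 8.314 × ln(11.2/21.2) = -13.3 J/K.

ΔS_gas = -13.3 J/K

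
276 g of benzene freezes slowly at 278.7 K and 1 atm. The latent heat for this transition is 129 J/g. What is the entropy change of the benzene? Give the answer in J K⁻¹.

Heat released by the substance: Q = −mL = −276 × 129 = −35604 J.
At constant T, ΔS = Q_rev/T = −35604 / 278.7 = -128 J/K.

ΔS = -128 J/K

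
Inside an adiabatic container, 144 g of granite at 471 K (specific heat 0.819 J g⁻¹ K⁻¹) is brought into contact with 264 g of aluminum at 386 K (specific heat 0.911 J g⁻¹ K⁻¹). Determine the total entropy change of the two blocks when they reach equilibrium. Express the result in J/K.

Energy balance: T_f = (m₁c₁T₁ + m₂c₂T₂)/(m₁c₁ + m₂c₂) = 413.97 K.
ΔS₁ = m₁c₁ ln(T_f/T₁) = 117.936 × ln(413.97/471) = -15.22 J/K.
ΔS₂ = m₂c₂ ln(T_f/T₂) = 240.504 × ln(413.97/386) = 16.82 J/K.
ΔS_total = -15.22 + 16.82 = 1.6 J/K.

ΔS_total = 1.6 J/K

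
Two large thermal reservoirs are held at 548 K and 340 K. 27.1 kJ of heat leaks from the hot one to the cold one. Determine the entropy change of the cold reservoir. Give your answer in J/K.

The cold reservoir gains heat Q, so ΔS_cold = +Q/T_C = 27100/340 = 79.7 J/K.

ΔS_cold = 79.7 J/K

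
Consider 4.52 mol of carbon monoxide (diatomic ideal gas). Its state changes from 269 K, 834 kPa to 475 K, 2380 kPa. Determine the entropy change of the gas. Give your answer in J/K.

ΔS = 35.4 J/K

ΔS = nC_p ln(T₂/T₁) − nR ln(P₂/P₁), with C_p = 7R/2 = 29.1 J mol⁻¹ K⁻¹ for a diatomic ideal gas.
ΔS = 4.52 × [29.1 × ln(475/269) − 8.314 × ln(2380/834)] = 35.4 J/K.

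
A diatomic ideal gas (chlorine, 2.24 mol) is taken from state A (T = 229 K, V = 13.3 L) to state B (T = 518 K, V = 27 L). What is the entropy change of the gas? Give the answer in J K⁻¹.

Entropy is a state function: ΔS = nC_V ln(T₂/T₁) + nR ln(V₂/V₁), with C_V = 5R/2 = 20.79 J mol⁻¹ K⁻¹ for a diatomic ideal gas.
ΔS = 2.24 × [20.79 × ln(518/229) + 8.314 × ln(27/13.3)] = 51.2 J/K.

ΔS = 51.2 J/K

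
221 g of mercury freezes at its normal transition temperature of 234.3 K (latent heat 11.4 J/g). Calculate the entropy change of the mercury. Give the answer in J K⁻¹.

ΔS = -10.8 J/K

Heat released by the substance: Q = −mL = −221 × 11.4 = −2519.4 J.
At constant T, ΔS = Q_rev/T = −2519.4 / 234.3 = -10.8 J/K.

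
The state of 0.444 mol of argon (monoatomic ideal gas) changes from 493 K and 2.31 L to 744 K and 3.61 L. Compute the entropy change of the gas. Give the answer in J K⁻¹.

Entropy is a state function: ΔS = nC_V ln(T₂/T₁) + nR ln(V₂/V₁), with C_V = 3R/2 = 12.47 J mol⁻¹ K⁻¹ for a monoatomic ideal gas.
ΔS = 0.444 × [12.47 × ln(744/493) + 8.314 × ln(3.61/2.31)] = 3.93 J/K.

ΔS = 3.93 J/K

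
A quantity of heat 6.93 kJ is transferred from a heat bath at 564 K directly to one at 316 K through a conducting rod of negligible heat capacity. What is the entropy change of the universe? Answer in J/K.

ΔS_total = 9.64 J/K

ΔS_hot = −Q/T_H = −6930/564 = -12.29 J/K and ΔS_cold = +Q/T_C = 6930/316 = 21.93 J/K.
ΔS_total = -12.29 + 21.93 = 9.64 J/K, positive as the second law requires.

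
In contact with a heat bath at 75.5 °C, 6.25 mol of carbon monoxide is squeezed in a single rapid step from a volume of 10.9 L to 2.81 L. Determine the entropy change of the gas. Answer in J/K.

ΔS_gas = -70.4 J/K

Entropy is a state function, so ΔS_gas depends only on the end states.
For an isothermal ideal gas ΔS_gas = nR ln(V₂/V₁) = 6.25 × 8.314 × ln(2.81/10.9) = -70.4 J/K.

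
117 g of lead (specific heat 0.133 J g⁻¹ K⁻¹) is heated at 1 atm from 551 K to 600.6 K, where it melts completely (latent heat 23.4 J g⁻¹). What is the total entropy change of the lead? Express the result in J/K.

ΔS = 5.9 J/K

Warming step: ΔS₁ = m c ln(T_tr/T_i) = 117 × 0.133 × ln(600.6/551) = 1.341 J/K.
Phase change: ΔS₂ = +mL/T_tr = 117 × 23.4 / 600.6 = 4.558 J/K.
ΔS_total = (1.341) + (4.558) = 5.9 J/K.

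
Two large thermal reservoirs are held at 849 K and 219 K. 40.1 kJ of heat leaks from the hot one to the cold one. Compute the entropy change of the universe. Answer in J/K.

ΔS_hot = −Q/T_H = −40100/849 = -47.23 J/K and ΔS_cold = +Q/T_C = 40100/219 = 183.1 J/K.
ΔS_total = -47.23 + 183.1 = 136 J/K, positive as the second law requires.

ΔS_total = 136 J/K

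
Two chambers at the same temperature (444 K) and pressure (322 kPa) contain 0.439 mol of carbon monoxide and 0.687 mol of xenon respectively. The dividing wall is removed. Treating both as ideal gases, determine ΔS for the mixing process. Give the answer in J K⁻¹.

ΔS_mix = 6.26 J/K

Mole fractions: x_A = 0.439/1.13 = 0.39, x_B = 0.61.
ΔS_mix = −R(n_A ln x_A + n_B ln x_B) = −8.314 × (0.439 ln 0.39 + 0.687 ln 0.61) = 6.26 J/K.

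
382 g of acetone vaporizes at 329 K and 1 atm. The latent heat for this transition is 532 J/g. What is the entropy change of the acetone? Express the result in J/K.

Heat absorbed by the substance: Q = mL = 382 × 532 = 203224 J.
At constant T, ΔS = Q_rev/T = 203224 / 329 = 618 J/K.

ΔS = 618 J/K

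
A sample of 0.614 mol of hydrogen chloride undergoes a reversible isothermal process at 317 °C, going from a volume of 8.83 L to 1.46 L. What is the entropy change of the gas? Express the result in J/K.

ΔS_gas = -9.19 J/K

For an isothermal ideal gas ΔS_gas = nR ln(V₂/V₁) = 0.614 × 8.314 × ln(1.46/8.83) = -9.19 J/K.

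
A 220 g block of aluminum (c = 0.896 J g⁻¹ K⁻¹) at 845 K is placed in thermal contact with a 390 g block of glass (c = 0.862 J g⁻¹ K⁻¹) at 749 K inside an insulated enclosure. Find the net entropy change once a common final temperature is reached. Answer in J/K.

Energy balance: T_f = (m₁c₁T₁ + m₂c₂T₂)/(m₁c₁ + m₂c₂) = 784.48 K.
ΔS₁ = m₁c₁ ln(T_f/T₁) = 197.12 × ln(784.48/845) = -14.648 J/K.
ΔS₂ = m₂c₂ ln(T_f/T₂) = 336.18 × ln(784.48/749) = 15.561 J/K.
ΔS_total = -14.648 + 15.561 = 0.913 J/K.

ΔS_total = 0.913 J/K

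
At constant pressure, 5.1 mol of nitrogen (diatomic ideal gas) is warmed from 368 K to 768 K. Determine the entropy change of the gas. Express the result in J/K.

ΔS = 109 J/K

At constant pressure, ΔS = nC_p ln(T₂/T₁) with C_p = 7R/2 = 29.1 J mol⁻¹ K⁻¹.
ΔS = 5.1 × 29.1 × ln(768/368) = 109 J/K.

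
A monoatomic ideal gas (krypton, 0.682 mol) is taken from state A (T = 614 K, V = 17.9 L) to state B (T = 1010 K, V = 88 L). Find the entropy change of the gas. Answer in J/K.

Entropy is a state function: ΔS = nC_V ln(T₂/T₁) + nR ln(V₂/V₁), with C_V = 3R/2 = 12.47 J mol⁻¹ K⁻¹ for a monoatomic ideal gas.
ΔS = 0.682 × [12.47 × ln(1010/614) + 8.314 × ln(88/17.9)] = 13.3 J/K.

ΔS = 13.3 J/K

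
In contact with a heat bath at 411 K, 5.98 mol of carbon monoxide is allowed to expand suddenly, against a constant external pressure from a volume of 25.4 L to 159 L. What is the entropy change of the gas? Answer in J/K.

Entropy is a state function, so ΔS_gas depends only on the end states.
For an isothermal ideal gas ΔS_gas = nR ln(V₂/V₁) = 5.98 × 8.314 × ln(159/25.4) = 91.2 J/K.

ΔS_gas = 91.2 J/K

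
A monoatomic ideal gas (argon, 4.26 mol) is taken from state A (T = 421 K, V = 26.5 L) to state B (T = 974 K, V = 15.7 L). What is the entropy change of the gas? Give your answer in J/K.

Entropy is a state function: ΔS = nC_V ln(T₂/T₁) + nR ln(V₂/V₁), with C_V = 3R/2 = 12.47 J mol⁻¹ K⁻¹ for a monoatomic ideal gas.
ΔS = 4.26 × [12.47 × ln(974/421) + 8.314 × ln(15.7/26.5)] = 26 J/K.

ΔS = 26 J/K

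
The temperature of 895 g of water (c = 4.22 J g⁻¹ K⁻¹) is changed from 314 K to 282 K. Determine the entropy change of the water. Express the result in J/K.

ΔS = ∫dQ_rev/T = m c ln(T₂/T₁) = 895 × 4.22 × ln(282/314) = -406 J/K.

ΔS = -406 J/K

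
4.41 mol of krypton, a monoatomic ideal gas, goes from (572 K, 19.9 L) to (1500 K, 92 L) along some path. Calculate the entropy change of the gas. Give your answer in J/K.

ΔS = 109 J/K

Entropy is a state function: ΔS = nC_V ln(T₂/T₁) + nR ln(V₂/V₁), with C_V = 3R/2 = 12.47 J mol⁻¹ K⁻¹ for a monoatomic ideal gas.
ΔS = 4.41 × [12.47 × ln(1500/572) + 8.314 × ln(92/19.9)] = 109 J/K.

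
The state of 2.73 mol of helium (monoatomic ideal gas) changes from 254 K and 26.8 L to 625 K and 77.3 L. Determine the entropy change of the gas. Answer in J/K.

ΔS = 54.7 J/K

Entropy is a state function: ΔS = nC_V ln(T₂/T₁) + nR ln(V₂/V₁), with C_V = 3R/2 = 12.47 J mol⁻¹ K⁻¹ for a monoatomic ideal gas.
ΔS = 2.73 × [12.47 × ln(625/254) + 8.314 × ln(77.3/26.8)] = 54.7 J/K.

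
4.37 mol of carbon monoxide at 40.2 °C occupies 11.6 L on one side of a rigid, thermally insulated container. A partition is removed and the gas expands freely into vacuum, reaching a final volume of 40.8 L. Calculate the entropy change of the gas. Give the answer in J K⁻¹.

No heat is exchanged and no work is done, so the ideal-gas temperature stays constant.
Entropy is a state function; using a reversible isothermal path, ΔS_gas = nR ln(V₂/V₁) = 4.37 × 8.314 × ln(40.8/11.6) = 45.7 J/K.

ΔS_gas = 45.7 J/K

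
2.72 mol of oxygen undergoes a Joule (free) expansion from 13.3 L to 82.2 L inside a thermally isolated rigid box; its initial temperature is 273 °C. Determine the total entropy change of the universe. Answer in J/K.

ΔS_universe = 41.2 J/K

For an ideal gas in free expansion Q = 0 and W = 0, so T is unchanged.
Entropy is a state function; using a reversible isothermal path, ΔS_gas = nR ln(V₂/V₁) = 2.72 × 8.314 × ln(82.2/13.3) = 41.2 J/K.
The insulated surroundings exchange no heat, so ΔS_surr = 0 and ΔS_universe = ΔS_gas.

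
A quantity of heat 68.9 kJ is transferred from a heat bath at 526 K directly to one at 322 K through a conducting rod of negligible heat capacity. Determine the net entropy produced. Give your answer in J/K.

ΔS_total = 83 J/K

ΔS_hot = −Q/T_H = −68900/526 = -131 J/K and ΔS_cold = +Q/T_C = 68900/322 = 214 J/K.
ΔS_total = -131 + 214 = 83 J/K, positive as the second law requires.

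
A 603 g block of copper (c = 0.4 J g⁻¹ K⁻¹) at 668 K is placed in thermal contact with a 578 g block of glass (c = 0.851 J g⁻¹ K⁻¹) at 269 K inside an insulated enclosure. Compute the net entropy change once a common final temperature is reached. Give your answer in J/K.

Energy balance: T_f = (m₁c₁T₁ + m₂c₂T₂)/(m₁c₁ + m₂c₂) = 400.28 K.
ΔS₁ = m₁c₁ ln(T_f/T₁) = 241.2 × ln(400.28/668) = -123.5 J/K.
ΔS₂ = m₂c₂ ln(T_f/T₂) = 491.878 × ln(400.28/269) = 195.5 J/K.
ΔS_total = -123.5 + 195.5 = 72 J/K.

ΔS_total = 72 J/K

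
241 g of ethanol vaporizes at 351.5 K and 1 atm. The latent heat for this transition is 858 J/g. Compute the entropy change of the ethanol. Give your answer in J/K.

Heat absorbed by the substance: Q = mL = 241 × 858 = 206778 J.
At constant T, ΔS = Q_rev/T = 206778 / 351.5 = 588 J/K.

ΔS = 588 J/K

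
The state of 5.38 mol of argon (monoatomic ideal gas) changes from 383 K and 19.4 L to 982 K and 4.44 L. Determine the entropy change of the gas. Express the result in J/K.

Entropy is a state function: ΔS = nC_V ln(T₂/T₁) + nR ln(V₂/V₁), with C_V = 3R/2 = 12.47 J mol⁻¹ K⁻¹ for a monoatomic ideal gas.
ΔS = 5.38 × [12.47 × ln(982/383) + 8.314 × ln(4.44/19.4)] = -2.79 J/K.

ΔS = -2.79 J/K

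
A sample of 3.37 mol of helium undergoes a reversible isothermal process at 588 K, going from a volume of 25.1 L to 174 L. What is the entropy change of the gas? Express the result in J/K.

For an isothermal ideal gas ΔS_gas = nR ln(V₂/V₁) = 3.37 × 8.314 × ln(174/25.1) = 54.2 J/K.

ΔS_gas = 54.2 J/K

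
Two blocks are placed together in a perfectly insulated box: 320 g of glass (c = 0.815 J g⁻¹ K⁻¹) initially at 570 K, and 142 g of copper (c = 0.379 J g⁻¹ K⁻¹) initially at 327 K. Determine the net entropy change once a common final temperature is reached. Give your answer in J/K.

Energy balance: T_f = (m₁c₁T₁ + m₂c₂T₂)/(m₁c₁ + m₂c₂) = 528.43 K.
ΔS₁ = m₁c₁ ln(T_f/T₁) = 260.8 × ln(528.43/570) = -19.75 J/K.
ΔS₂ = m₂c₂ ln(T_f/T₂) = 53.818 × ln(528.43/327) = 25.83 J/K.
ΔS_total = -19.75 + 25.83 = 6.08 J/K.

ΔS_total = 6.08 J/K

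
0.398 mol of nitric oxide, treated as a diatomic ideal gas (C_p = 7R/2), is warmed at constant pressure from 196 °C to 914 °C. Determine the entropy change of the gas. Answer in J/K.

ΔS = 10.8 J/K

In kelvin: T₁ = 469.15 K, T₂ = 1187.15 K. At constant pressure, ΔS = nC_p ln(T₂/T₁) with C_p = 7R/2 = 29.1 J mol⁻¹ K⁻¹.
ΔS = 0.398 × 29.1 × ln(1187.15/469.15) = 10.8 J/K.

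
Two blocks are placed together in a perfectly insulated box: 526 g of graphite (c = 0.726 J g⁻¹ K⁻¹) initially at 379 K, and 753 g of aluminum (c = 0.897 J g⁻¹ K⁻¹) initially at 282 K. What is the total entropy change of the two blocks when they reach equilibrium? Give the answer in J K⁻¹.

Energy balance: T_f = (m₁c₁T₁ + m₂c₂T₂)/(m₁c₁ + m₂c₂) = 317.03 K.
ΔS₁ = m₁c₁ ln(T_f/T₁) = 381.876 × ln(317.03/379) = -68.18 J/K.
ΔS₂ = m₂c₂ ln(T_f/T₂) = 675.441 × ln(317.03/282) = 79.1 J/K.
ΔS_total = -68.18 + 79.1 = 10.9 J/K.

ΔS_total = 10.9 J/K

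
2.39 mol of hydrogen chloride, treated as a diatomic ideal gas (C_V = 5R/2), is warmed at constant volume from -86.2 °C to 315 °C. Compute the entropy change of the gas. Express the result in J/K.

In kelvin: T₁ = 186.95 K, T₂ = 588.15 K. At constant volume, ΔS = nC_V ln(T₂/T₁) with C_V = 5R/2 = 20.79 J mol⁻¹ K⁻¹.
ΔS = 2.39 × 20.79 × ln(588.15/186.95) = 56.9 J/K.

ΔS = 56.9 J/K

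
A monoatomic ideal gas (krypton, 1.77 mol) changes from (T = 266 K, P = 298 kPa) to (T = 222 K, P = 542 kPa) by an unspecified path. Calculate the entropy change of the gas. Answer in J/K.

ΔS = nC_p ln(T₂/T₁) − nR ln(P₂/P₁), with C_p = 5R/2 = 20.79 J mol⁻¹ K⁻¹ for a monoatomic ideal gas.
ΔS = 1.77 × [20.79 × ln(222/266) − 8.314 × ln(542/298)] = -15.5 J/K.

ΔS = -15.5 J/K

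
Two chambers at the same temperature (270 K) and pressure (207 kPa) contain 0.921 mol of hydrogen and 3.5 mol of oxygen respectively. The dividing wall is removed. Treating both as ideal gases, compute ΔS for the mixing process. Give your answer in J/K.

Mole fractions: x_A = 0.921/4.42 = 0.208, x_B = 0.792.
ΔS_mix = −R(n_A ln x_A + n_B ln x_B) = −8.314 × (0.921 ln 0.208 + 3.5 ln 0.792) = 18.8 J/K.

ΔS_mix = 18.8 J/K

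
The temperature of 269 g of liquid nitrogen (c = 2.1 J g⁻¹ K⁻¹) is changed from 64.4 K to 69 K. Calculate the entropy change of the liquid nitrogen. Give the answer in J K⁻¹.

ΔS = ∫dQ_rev/T = m c ln(T₂/T₁) = 269 × 2.1 × ln(69/64.4) = 39 J/K.

ΔS = 39 J/K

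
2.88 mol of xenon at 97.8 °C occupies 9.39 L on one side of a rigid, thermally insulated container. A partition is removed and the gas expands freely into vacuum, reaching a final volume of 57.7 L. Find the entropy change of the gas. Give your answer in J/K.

ΔS_gas = 43.5 J/K

For an ideal gas in free expansion Q = 0 and W = 0, so T is unchanged.
Entropy is a state function; using a reversible isothermal path, ΔS_gas = nR ln(V₂/V₁) = 2.88 × 8.314 × ln(57.7/9.39) = 43.5 J/K.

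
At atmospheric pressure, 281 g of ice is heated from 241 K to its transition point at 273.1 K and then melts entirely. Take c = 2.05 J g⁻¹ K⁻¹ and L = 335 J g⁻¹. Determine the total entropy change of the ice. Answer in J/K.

ΔS = 417 J/K

Warming step: ΔS₁ = m c ln(T_tr/T_i) = 281 × 2.05 × ln(273.1/241) = 72.03 J/K.
Phase change: ΔS₂ = +mL/T_tr = 281 × 335 / 273.1 = 344.7 J/K.
ΔS_total = (72.03) + (344.7) = 417 J/K.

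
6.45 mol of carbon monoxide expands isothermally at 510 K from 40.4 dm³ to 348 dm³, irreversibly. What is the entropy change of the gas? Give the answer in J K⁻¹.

ΔS_gas = 115 J/K

Entropy is a state function, so ΔS_gas depends only on the end states.
For an isothermal ideal gas ΔS_gas = nR ln(V₂/V₁) = 6.45 × 8.314 × ln(348/40.4) = 115 J/K.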